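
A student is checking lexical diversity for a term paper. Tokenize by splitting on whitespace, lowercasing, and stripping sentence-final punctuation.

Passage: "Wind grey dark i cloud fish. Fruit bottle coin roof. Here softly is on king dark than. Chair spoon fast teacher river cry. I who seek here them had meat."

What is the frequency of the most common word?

Frequencies: dark:2, i:2, here:2, wind:1, grey:1, cloud:1, fish:1, fruit:1, bottle:1, coin:1, roof:1, softly:1, is:1, on:1, king:1, than:1, chair:1, spoon:1, fast:1, teacher:1, … (7 more, each freq 1)
Most common: 'dark' with frequency 2.

2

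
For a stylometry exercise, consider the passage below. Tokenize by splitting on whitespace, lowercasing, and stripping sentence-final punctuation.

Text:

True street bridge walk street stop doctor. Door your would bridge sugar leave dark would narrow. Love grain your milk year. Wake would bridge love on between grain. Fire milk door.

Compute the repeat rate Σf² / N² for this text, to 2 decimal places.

0.06

Frequencies: bridge:3, would:3, street:2, door:2, your:2, love:2, grain:2, milk:2, true:1, walk:1, stop:1, doctor:1, sugar:1, leave:1, dark:1, narrow:1, year:1, wake:1, on:1, between:1, … (1 more, each freq 1)
Σf² = 55; N² = 961
Repeat rate = 55 / 961 = 0.06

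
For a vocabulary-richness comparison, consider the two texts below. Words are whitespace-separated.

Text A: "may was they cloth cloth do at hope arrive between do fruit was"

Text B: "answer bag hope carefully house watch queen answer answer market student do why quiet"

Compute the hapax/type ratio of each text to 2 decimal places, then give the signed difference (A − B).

-0.22

A: hapax=7, V=10, ratio=0.70
B: hapax=11, V=12, ratio=0.92
Difference = 0.70 − 0.92 = -0.22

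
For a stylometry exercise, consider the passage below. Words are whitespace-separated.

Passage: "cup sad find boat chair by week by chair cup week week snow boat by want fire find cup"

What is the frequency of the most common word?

3

Frequencies: cup:3, by:3, week:3, find:2, boat:2, chair:2, sad:1, snow:1, want:1, fire:1
Most common: 'cup' with frequency 3.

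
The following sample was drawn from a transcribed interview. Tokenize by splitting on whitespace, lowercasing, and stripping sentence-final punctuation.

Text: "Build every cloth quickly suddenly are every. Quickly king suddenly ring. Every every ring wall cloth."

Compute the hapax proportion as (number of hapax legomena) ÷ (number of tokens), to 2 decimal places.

0.25

Frequencies: every:4, cloth:2, quickly:2, suddenly:2, ring:2, build:1, are:1, king:1, wall:1
Hapax count = 4; token count = 16.
Ratio = 4 / 16 = 0.25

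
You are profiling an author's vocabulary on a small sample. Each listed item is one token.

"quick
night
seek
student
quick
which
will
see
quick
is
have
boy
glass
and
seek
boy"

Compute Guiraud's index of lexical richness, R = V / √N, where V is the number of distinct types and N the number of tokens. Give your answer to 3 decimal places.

3.000

N = 16, V = 12.
√N = 4.000000
R = 12 / 4.000000 = 3.000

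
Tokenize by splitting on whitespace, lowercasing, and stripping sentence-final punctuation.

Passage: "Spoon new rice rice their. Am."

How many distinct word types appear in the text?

5

Distinct types: {am, new, rice, spoon, their}
V = 5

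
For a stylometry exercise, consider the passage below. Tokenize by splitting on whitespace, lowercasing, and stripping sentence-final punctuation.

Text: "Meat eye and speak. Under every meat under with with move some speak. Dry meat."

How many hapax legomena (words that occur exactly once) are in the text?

Frequencies: meat:3, speak:2, under:2, with:2, eye:1, and:1, every:1, move:1, some:1, dry:1
Hapax (freq=1): and, dry, every, eye, move, some

6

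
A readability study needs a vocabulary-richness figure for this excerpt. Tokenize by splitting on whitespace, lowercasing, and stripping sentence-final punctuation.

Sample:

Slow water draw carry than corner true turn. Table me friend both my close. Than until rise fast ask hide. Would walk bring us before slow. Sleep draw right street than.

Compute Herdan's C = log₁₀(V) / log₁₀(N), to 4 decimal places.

N = 31, V = 27.
log₁₀(V) = 1.431364, log₁₀(N) = 1.491362
C = 1.431364 / 1.491362 = 0.9598

0.9598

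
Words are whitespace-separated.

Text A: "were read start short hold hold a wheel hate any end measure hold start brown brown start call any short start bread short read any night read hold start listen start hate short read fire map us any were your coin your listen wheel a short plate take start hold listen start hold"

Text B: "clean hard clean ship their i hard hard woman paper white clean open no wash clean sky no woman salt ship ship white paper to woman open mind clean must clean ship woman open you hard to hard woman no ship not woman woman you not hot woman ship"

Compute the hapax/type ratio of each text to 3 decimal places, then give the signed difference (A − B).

0.057

A: hapax=11, V=23, ratio=0.478
B: hapax=8, V=19, ratio=0.421
Difference = 0.478 − 0.421 = 0.057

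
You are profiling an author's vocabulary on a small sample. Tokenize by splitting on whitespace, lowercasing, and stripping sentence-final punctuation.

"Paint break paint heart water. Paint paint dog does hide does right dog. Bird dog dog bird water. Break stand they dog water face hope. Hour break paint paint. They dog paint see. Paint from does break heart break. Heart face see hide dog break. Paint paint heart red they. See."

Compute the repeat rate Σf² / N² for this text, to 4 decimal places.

Frequencies: paint:10, dog:7, break:6, heart:4, water:3, does:3, they:3, see:3, hide:2, bird:2, face:2, right:1, stand:1, hope:1, hour:1, from:1, red:1
Σf² = 255; N² = 2601
Repeat rate = 255 / 2601 = 0.0980

0.0980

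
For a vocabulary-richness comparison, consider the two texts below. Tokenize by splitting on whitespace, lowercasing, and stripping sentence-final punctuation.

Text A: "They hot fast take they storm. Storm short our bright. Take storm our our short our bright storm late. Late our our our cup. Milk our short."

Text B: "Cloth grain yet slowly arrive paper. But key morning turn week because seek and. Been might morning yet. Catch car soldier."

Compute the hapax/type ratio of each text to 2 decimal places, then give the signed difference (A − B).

-0.53

A: hapax=4, V=11, ratio=0.36
B: hapax=17, V=19, ratio=0.89
Difference = 0.36 − 0.89 = -0.53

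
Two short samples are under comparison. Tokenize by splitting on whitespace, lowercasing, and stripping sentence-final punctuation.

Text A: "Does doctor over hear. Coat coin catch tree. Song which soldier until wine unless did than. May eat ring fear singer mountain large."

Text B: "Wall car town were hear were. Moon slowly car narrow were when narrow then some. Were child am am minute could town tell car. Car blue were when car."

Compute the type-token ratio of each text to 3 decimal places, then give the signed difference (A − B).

0.414

TTR(A) = 23/23 = 1.000
TTR(B) = 17/29 = 0.586
Difference = 1.000 − 0.586 = 0.414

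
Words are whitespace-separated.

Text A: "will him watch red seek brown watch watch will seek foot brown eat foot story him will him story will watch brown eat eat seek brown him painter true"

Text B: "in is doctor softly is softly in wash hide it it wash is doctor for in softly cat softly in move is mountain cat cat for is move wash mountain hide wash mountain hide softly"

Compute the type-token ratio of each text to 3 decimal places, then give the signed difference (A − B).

TTR(A) = 11/29 = 0.379
TTR(B) = 11/35 = 0.314
Difference = 0.379 − 0.314 = 0.065

0.065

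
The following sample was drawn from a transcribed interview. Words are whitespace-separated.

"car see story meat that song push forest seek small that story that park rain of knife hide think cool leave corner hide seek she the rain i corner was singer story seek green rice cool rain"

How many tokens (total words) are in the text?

37

Tokens: car, see, story, meat, that, song, push, forest, seek, small, that, story, that, park, rain, of, knife, hide, think, cool, leave, corner, hide, seek, she, the, rain, i, corner, was, singer, story, seek, green, rice, cool, rain
N = 37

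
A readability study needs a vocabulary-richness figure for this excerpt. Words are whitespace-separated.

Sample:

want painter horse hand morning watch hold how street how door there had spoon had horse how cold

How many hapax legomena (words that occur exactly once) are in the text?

11

Frequencies: how:3, horse:2, had:2, want:1, painter:1, hand:1, morning:1, watch:1, hold:1, street:1, door:1, there:1, spoon:1, cold:1
Hapax (freq=1): cold, door, hand, hold, morning, painter, spoon, street, there, want, watch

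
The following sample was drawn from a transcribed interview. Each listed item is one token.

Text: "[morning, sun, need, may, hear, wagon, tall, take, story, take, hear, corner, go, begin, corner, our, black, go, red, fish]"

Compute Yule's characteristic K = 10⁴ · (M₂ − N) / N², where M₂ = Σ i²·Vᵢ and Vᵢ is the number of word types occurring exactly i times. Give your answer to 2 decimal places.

200.00

Frequencies: hear:2, take:2, corner:2, go:2, morning:1, sun:1, need:1, may:1, wagon:1, tall:1, story:1, begin:1, our:1, black:1, red:1, fish:1
N = 20. Frequency spectrum: V_1=12, V_2=4
M₂ = 1²·12 + 2²·4 = 28
K = 10000 × (28 − 20) / 20² = 200.00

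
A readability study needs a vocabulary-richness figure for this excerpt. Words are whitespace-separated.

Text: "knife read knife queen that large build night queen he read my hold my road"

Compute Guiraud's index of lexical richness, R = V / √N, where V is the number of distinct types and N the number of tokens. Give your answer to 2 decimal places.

N = 15, V = 11.
√N = 3.872983
R = 11 / 3.872983 = 2.84

2.84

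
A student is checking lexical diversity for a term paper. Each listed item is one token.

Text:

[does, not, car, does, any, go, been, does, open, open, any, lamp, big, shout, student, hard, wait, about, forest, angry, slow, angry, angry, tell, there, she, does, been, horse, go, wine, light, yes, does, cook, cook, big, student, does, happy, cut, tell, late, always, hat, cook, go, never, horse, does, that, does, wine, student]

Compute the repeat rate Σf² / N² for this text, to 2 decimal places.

Frequencies: does:8, go:3, student:3, angry:3, cook:3, any:2, been:2, open:2, big:2, tell:2, horse:2, wine:2, not:1, car:1, lamp:1, shout:1, hard:1, wait:1, about:1, forest:1, … (12 more, each freq 1)
Σf² = 148; N² = 2916
Repeat rate = 148 / 2916 = 0.05

0.05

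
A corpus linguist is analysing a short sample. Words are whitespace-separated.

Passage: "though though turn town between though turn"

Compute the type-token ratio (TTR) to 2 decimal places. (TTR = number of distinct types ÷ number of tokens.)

N = 7 tokens, V = 4 types.
TTR = V / N = 4 / 7 = 0.57

0.57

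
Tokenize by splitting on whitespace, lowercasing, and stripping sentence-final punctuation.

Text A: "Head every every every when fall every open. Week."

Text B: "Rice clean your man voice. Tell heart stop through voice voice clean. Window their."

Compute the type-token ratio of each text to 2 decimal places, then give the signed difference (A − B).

TTR(A) = 6/9 = 0.67
TTR(B) = 11/14 = 0.79
Difference = 0.67 − 0.79 = -0.12

-0.12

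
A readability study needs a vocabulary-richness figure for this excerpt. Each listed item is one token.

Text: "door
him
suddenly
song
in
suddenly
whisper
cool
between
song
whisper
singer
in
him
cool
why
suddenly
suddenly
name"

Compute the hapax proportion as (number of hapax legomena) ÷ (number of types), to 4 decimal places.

Frequencies: suddenly:4, him:2, song:2, in:2, whisper:2, cool:2, door:1, between:1, singer:1, why:1, name:1
Hapax count = 5; type count = 11.
Ratio = 5 / 11 = 0.4545

0.4545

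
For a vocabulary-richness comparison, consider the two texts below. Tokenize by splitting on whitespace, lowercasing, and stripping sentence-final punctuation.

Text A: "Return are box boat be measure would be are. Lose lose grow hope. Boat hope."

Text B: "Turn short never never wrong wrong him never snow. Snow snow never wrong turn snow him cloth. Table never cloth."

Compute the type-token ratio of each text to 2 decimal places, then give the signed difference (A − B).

TTR(A) = 10/15 = 0.67
TTR(B) = 8/20 = 0.40
Difference = 0.67 − 0.40 = 0.27

0.27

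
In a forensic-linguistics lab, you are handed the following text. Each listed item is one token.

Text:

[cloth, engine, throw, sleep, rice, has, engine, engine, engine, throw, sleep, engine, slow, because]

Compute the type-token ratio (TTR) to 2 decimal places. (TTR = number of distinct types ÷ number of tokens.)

0.57

N = 14 tokens, V = 8 types.
TTR = V / N = 8 / 14 = 0.57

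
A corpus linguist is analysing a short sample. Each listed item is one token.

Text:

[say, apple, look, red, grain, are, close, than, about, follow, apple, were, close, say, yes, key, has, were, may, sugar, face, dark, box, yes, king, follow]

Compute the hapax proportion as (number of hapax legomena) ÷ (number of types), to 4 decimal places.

0.7000

Frequencies: say:2, apple:2, close:2, follow:2, were:2, yes:2, look:1, red:1, grain:1, are:1, than:1, about:1, key:1, has:1, may:1, sugar:1, face:1, dark:1, box:1, king:1
Hapax count = 14; type count = 20.
Ratio = 14 / 20 = 0.7000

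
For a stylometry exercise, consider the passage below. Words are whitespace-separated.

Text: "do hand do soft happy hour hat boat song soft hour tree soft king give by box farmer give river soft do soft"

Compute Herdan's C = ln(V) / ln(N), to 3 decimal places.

N = 23, V = 15.
ln(V) = 2.708050, ln(N) = 3.135494
C = 2.708050 / 3.135494 = 0.864

0.864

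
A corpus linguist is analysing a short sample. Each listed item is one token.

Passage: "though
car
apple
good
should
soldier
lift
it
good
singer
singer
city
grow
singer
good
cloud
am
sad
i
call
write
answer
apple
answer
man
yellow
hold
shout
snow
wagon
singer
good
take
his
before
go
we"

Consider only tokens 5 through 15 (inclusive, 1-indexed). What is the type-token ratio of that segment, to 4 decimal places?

Segment tokens 5–15: should, soldier, lift, it, good, singer, singer, city, grow, singer, good
Segment N = 11, segment V = 8.
TTR = 8 / 11 = 0.7273

0.7273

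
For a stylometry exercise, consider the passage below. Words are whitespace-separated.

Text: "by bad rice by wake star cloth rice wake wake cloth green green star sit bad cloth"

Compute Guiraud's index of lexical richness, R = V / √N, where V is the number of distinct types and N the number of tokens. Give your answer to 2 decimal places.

1.94

N = 17, V = 8.
√N = 4.123106
R = 8 / 4.123106 = 1.94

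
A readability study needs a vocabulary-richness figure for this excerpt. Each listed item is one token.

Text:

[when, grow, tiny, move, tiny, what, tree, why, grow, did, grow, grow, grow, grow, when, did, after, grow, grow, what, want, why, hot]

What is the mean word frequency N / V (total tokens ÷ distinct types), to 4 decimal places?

N = 23 tokens, V = 11 types.
Mean frequency = N / V = 23 / 11 = 2.0909

2.0909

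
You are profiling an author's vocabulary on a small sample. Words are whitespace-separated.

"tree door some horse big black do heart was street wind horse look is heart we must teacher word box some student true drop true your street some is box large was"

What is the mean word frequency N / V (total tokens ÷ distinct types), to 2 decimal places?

1.39

N = 32 tokens, V = 23 types.
Mean frequency = N / V = 32 / 23 = 1.39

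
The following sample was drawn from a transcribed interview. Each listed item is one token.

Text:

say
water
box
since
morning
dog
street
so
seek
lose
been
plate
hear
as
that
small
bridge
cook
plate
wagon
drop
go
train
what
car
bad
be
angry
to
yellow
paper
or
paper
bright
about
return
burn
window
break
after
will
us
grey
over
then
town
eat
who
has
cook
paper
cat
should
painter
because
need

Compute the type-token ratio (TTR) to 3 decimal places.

0.929

N = 56 tokens, V = 52 types.
TTR = V / N = 52 / 56 = 0.929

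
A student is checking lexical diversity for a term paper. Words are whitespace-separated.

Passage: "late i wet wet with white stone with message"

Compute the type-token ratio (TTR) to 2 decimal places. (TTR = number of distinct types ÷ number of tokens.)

N = 9 tokens, V = 7 types.
TTR = V / N = 7 / 9 = 0.78

0.78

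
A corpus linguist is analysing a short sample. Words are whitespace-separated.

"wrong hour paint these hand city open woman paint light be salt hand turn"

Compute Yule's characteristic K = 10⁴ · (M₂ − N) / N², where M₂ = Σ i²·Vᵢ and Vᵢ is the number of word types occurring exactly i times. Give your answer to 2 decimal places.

204.08

Frequencies: paint:2, hand:2, wrong:1, hour:1, these:1, city:1, open:1, woman:1, light:1, be:1, salt:1, turn:1
N = 14. Frequency spectrum: V_1=10, V_2=2
M₂ = 1²·10 + 2²·2 = 18
K = 10000 × (18 − 14) / 14² = 204.08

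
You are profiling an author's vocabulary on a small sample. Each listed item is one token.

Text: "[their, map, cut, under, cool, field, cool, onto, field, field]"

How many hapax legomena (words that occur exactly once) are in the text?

Frequencies: field:3, cool:2, their:1, map:1, cut:1, under:1, onto:1
Hapax (freq=1): cut, map, onto, their, under

5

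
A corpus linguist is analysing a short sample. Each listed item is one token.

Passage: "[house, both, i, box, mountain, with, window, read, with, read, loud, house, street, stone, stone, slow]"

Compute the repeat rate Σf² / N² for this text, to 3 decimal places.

Frequencies: house:2, with:2, read:2, stone:2, both:1, i:1, box:1, mountain:1, window:1, loud:1, street:1, slow:1
Σf² = 24; N² = 256
Repeat rate = 24 / 256 = 0.094

0.094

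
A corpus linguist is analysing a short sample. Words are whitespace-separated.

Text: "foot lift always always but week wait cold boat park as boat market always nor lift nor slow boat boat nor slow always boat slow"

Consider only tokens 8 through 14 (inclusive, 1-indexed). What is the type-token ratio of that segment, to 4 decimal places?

Segment tokens 8–14: cold, boat, park, as, boat, market, always
Segment N = 7, segment V = 6.
TTR = 6 / 7 = 0.8571

0.8571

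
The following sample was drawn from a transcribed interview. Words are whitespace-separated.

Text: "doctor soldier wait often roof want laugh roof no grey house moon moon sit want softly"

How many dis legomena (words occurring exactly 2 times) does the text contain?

Frequencies: roof:2, want:2, moon:2, doctor:1, soldier:1, wait:1, often:1, laugh:1, no:1, grey:1, house:1, sit:1, softly:1
Words with frequency 2: moon, roof, want

3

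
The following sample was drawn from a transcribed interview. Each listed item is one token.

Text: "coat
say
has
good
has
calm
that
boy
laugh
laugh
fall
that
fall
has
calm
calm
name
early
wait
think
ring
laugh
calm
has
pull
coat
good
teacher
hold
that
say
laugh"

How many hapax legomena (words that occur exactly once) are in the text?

Frequencies: has:4, calm:4, laugh:4, that:3, coat:2, say:2, good:2, fall:2, boy:1, name:1, early:1, wait:1, think:1, ring:1, pull:1, teacher:1, hold:1
Hapax (freq=1): boy, early, hold, name, pull, ring, teacher, think, wait

9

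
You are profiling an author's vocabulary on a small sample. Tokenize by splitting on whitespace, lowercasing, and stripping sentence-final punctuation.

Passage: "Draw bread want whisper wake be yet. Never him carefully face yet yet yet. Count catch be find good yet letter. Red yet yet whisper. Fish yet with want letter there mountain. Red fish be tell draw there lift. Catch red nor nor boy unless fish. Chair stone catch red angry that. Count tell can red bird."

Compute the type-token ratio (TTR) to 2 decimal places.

N = 57 tokens, V = 32 types.
TTR = V / N = 32 / 57 = 0.56

0.56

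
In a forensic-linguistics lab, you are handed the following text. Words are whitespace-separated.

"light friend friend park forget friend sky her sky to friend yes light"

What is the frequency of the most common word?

4

Frequencies: friend:4, light:2, sky:2, park:1, forget:1, her:1, to:1, yes:1
Most common: 'friend' with frequency 4.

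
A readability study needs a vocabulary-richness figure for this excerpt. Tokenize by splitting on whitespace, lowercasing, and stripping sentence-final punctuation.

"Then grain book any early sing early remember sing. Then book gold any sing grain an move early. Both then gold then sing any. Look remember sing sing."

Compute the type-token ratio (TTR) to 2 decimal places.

0.43

N = 28 tokens, V = 12 types.
TTR = V / N = 12 / 28 = 0.43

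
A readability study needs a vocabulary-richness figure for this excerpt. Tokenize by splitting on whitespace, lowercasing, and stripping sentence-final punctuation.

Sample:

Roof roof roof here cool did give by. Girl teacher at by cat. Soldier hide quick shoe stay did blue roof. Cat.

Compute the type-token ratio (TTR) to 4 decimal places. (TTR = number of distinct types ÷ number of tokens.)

N = 22 tokens, V = 16 types.
TTR = V / N = 16 / 22 = 0.7273

0.7273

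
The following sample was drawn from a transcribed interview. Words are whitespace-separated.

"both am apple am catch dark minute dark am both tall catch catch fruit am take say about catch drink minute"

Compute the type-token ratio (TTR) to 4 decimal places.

N = 21 tokens, V = 12 types.
TTR = V / N = 12 / 21 = 0.5714

0.5714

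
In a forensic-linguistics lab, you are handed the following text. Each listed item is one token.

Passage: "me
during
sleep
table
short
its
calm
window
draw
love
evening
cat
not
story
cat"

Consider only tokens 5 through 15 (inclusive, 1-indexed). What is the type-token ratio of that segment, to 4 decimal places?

Segment tokens 5–15: short, its, calm, window, draw, love, evening, cat, not, story, cat
Segment N = 11, segment V = 10.
TTR = 10 / 11 = 0.9091

0.9091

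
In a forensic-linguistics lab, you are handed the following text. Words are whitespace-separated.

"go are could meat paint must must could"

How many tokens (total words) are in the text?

Tokens: go, are, could, meat, paint, must, must, could
N = 8

8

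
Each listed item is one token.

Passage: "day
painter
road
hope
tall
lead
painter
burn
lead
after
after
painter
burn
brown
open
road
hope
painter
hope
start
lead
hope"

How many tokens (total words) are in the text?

22

Tokens: day, painter, road, hope, tall, lead, painter, burn, lead, after, after, painter, burn, brown, open, road, hope, painter, hope, start, lead, hope
N = 22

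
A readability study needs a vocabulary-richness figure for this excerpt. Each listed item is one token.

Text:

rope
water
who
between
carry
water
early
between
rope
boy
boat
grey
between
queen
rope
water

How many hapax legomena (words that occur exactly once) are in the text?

7

Frequencies: rope:3, water:3, between:3, who:1, carry:1, early:1, boy:1, boat:1, grey:1, queen:1
Hapax (freq=1): boat, boy, carry, early, grey, queen, who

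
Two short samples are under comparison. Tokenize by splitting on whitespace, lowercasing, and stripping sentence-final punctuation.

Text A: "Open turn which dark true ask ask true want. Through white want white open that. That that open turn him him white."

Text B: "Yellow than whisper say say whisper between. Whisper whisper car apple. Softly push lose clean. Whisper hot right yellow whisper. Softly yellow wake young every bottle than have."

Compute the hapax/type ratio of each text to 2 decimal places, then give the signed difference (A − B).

A: hapax=3, V=11, ratio=0.27
B: hapax=13, V=18, ratio=0.72
Difference = 0.27 − 0.72 = -0.45

-0.45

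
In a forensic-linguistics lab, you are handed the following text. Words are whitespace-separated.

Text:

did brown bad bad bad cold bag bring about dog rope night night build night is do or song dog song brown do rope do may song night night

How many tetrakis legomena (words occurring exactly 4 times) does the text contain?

0

Frequencies: night:5, bad:3, do:3, song:3, brown:2, dog:2, rope:2, did:1, cold:1, bag:1, bring:1, about:1, build:1, is:1, or:1, may:1
Words with frequency 4: (none)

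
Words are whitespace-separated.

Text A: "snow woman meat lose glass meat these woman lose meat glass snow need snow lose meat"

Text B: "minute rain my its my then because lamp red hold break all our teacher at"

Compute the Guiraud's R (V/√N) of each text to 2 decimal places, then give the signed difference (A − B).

-1.86

A: V=7, N=16, R=1.75
B: V=14, N=15, R=3.61
Difference = 1.75 − 3.61 = -1.86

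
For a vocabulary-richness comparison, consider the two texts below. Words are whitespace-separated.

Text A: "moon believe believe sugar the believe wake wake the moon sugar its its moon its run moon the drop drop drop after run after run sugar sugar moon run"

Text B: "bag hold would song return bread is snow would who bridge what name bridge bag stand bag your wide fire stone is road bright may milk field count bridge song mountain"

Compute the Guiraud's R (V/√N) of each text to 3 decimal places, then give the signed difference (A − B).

A: V=9, N=29, R=1.671
B: V=24, N=31, R=4.311
Difference = 1.671 − 4.311 = -2.640

-2.640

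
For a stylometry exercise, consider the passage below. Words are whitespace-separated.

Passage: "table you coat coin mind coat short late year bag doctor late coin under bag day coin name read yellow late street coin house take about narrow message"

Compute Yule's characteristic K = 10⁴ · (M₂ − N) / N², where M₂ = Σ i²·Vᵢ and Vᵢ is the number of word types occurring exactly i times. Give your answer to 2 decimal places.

280.61

Frequencies: coin:4, late:3, coat:2, bag:2, table:1, you:1, mind:1, short:1, year:1, doctor:1, under:1, day:1, name:1, read:1, yellow:1, street:1, house:1, take:1, about:1, narrow:1, … (1 more, each freq 1)
N = 28. Frequency spectrum: V_1=17, V_2=2, V_3=1, V_4=1
M₂ = 1²·17 + 2²·2 + 3²·1 + 4²·1 = 50
K = 10000 × (50 − 28) / 28² = 280.61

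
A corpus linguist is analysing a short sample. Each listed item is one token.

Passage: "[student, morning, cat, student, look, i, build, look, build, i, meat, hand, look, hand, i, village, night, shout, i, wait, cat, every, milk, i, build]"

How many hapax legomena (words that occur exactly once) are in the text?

Frequencies: i:5, look:3, build:3, student:2, cat:2, hand:2, morning:1, meat:1, village:1, night:1, shout:1, wait:1, every:1, milk:1
Hapax (freq=1): every, meat, milk, morning, night, shout, village, wait

8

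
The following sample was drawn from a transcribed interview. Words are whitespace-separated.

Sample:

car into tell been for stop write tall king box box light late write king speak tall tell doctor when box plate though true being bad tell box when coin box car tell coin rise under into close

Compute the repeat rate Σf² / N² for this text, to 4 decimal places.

0.0582

Frequencies: box:5, tell:4, car:2, into:2, write:2, tall:2, king:2, when:2, coin:2, been:1, for:1, stop:1, light:1, late:1, speak:1, doctor:1, plate:1, though:1, true:1, being:1, … (4 more, each freq 1)
Σf² = 84; N² = 1444
Repeat rate = 84 / 1444 = 0.0582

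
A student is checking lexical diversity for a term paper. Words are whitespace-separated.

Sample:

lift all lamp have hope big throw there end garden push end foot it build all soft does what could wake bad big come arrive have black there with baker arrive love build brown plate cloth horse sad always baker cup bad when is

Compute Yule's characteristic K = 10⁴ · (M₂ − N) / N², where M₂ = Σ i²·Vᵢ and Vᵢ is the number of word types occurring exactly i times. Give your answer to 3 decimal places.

Frequencies: all:2, have:2, big:2, there:2, end:2, build:2, bad:2, arrive:2, baker:2, lift:1, lamp:1, hope:1, throw:1, garden:1, push:1, foot:1, it:1, soft:1, does:1, what:1, … (15 more, each freq 1)
N = 44. Frequency spectrum: V_1=26, V_2=9
M₂ = 1²·26 + 2²·9 = 62
K = 10000 × (62 − 44) / 44² = 92.975

92.975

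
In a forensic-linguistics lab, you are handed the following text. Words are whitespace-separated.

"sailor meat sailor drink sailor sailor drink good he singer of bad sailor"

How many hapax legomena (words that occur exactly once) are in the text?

Frequencies: sailor:5, drink:2, meat:1, good:1, he:1, singer:1, of:1, bad:1
Hapax (freq=1): bad, good, he, meat, of, singer

6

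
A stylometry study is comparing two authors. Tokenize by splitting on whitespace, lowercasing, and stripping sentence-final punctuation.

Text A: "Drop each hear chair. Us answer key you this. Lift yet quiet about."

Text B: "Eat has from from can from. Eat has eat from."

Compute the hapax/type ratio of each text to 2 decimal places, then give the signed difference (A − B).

0.75

A: hapax=13, V=13, ratio=1.00
B: hapax=1, V=4, ratio=0.25
Difference = 1.00 − 0.25 = 0.75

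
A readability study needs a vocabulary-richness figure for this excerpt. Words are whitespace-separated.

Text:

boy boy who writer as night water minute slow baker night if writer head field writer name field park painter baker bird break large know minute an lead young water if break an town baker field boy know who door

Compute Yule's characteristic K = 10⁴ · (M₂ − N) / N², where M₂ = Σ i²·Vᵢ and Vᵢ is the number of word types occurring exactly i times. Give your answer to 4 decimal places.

Frequencies: boy:3, writer:3, baker:3, field:3, who:2, night:2, water:2, minute:2, if:2, break:2, know:2, an:2, as:1, slow:1, head:1, name:1, park:1, painter:1, bird:1, large:1, … (4 more, each freq 1)
N = 40. Frequency spectrum: V_1=12, V_2=8, V_3=4
M₂ = 1²·12 + 2²·8 + 3²·4 = 80
K = 10000 × (80 − 40) / 40² = 250.0000

250.0000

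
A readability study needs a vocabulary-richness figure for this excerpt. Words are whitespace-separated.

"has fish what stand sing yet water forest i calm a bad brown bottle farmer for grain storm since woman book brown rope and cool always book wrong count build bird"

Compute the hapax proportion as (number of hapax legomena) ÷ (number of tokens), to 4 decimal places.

Frequencies: brown:2, book:2, has:1, fish:1, what:1, stand:1, sing:1, yet:1, water:1, forest:1, i:1, calm:1, a:1, bad:1, bottle:1, farmer:1, for:1, grain:1, storm:1, since:1, … (9 more, each freq 1)
Hapax count = 27; token count = 31.
Ratio = 27 / 31 = 0.8710

0.8710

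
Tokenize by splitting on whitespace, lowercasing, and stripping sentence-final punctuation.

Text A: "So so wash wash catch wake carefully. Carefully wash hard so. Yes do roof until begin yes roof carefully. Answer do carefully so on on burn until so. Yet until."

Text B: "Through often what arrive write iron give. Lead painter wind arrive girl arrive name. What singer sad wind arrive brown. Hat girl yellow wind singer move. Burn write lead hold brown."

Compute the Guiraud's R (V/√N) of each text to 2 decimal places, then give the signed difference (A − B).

A: V=15, N=30, R=2.74
B: V=20, N=31, R=3.59
Difference = 2.74 − 3.59 = -0.85

-0.85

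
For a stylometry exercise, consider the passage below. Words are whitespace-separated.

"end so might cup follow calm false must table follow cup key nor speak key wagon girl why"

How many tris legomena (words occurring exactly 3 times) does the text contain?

Frequencies: cup:2, follow:2, key:2, end:1, so:1, might:1, calm:1, false:1, must:1, table:1, nor:1, speak:1, wagon:1, girl:1, why:1
Words with frequency 3: (none)

0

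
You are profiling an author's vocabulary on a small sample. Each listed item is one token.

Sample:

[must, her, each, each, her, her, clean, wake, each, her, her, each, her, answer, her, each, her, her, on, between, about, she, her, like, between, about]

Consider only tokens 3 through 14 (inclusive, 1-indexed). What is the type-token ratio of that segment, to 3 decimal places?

0.417

Segment tokens 3–14: each, each, her, her, clean, wake, each, her, her, each, her, answer
Segment N = 12, segment V = 5.
TTR = 5 / 12 = 0.417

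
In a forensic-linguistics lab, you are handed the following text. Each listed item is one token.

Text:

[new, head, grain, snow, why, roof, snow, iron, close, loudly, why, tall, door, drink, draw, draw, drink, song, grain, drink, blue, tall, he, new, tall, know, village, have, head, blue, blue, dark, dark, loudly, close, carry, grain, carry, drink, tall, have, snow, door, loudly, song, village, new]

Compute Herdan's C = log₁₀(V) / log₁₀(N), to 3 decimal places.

N = 47, V = 21.
log₁₀(V) = 1.322219, log₁₀(N) = 1.672098
C = 1.322219 / 1.672098 = 0.791

0.791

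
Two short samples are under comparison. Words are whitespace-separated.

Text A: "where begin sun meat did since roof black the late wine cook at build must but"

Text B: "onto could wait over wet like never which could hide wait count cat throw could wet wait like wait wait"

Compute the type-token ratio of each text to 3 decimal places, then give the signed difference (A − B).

TTR(A) = 16/16 = 1.000
TTR(B) = 12/20 = 0.600
Difference = 1.000 − 0.600 = 0.400

0.400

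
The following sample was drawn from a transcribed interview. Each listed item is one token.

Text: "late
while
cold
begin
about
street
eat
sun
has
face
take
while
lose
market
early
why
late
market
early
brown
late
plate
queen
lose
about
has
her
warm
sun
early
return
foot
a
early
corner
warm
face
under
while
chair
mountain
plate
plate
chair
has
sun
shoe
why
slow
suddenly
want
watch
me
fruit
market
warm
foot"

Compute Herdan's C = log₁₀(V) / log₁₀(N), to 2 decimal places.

N = 57, V = 34.
log₁₀(V) = 1.531479, log₁₀(N) = 1.755875
C = 1.531479 / 1.755875 = 0.87

0.87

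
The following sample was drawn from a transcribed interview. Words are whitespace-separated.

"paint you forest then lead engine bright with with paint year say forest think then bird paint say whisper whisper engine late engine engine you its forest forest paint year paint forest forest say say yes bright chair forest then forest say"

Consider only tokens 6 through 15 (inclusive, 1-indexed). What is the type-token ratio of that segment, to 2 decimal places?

Segment tokens 6–15: engine, bright, with, with, paint, year, say, forest, think, then
Segment N = 10, segment V = 9.
TTR = 9 / 10 = 0.90

0.90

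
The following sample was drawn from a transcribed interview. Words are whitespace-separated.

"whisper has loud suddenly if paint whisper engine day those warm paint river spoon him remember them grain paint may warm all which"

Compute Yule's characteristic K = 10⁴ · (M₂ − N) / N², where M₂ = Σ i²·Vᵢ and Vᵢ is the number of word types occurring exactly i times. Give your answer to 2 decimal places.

189.04

Frequencies: paint:3, whisper:2, warm:2, has:1, loud:1, suddenly:1, if:1, engine:1, day:1, those:1, river:1, spoon:1, him:1, remember:1, them:1, grain:1, may:1, all:1, which:1
N = 23. Frequency spectrum: V_1=16, V_2=2, V_3=1
M₂ = 1²·16 + 2²·2 + 3²·1 = 33
K = 10000 × (33 − 23) / 23² = 189.04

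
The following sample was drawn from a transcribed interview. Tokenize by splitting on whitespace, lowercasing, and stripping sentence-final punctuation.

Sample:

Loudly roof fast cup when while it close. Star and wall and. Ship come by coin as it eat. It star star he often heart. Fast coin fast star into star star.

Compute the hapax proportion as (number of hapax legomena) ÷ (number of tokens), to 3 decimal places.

Frequencies: star:6, fast:3, it:3, and:2, coin:2, loudly:1, roof:1, cup:1, when:1, while:1, close:1, wall:1, ship:1, come:1, by:1, as:1, eat:1, he:1, often:1, heart:1, … (1 more, each freq 1)
Hapax count = 16; token count = 32.
Ratio = 16 / 32 = 0.500

0.500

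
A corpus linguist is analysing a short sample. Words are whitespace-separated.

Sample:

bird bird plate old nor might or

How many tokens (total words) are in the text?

7

Tokens: bird, bird, plate, old, nor, might, or
N = 7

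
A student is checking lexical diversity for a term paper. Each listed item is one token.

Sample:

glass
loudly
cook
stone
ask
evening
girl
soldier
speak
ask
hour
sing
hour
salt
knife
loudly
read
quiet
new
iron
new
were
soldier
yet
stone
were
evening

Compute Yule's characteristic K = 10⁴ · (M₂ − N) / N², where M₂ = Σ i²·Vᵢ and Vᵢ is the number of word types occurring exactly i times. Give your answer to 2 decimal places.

219.48

Frequencies: loudly:2, stone:2, ask:2, evening:2, soldier:2, hour:2, new:2, were:2, glass:1, cook:1, girl:1, speak:1, sing:1, salt:1, knife:1, read:1, quiet:1, iron:1, yet:1
N = 27. Frequency spectrum: V_1=11, V_2=8
M₂ = 1²·11 + 2²·8 = 43
K = 10000 × (43 − 27) / 27² = 219.48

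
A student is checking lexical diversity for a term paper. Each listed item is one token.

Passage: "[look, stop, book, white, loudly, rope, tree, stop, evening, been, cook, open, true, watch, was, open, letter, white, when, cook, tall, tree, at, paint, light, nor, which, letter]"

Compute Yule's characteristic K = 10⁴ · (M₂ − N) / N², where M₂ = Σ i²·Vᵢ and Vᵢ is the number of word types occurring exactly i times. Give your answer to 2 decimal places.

153.06

Frequencies: stop:2, white:2, tree:2, cook:2, open:2, letter:2, look:1, book:1, loudly:1, rope:1, evening:1, been:1, true:1, watch:1, was:1, when:1, tall:1, at:1, paint:1, light:1, … (2 more, each freq 1)
N = 28. Frequency spectrum: V_1=16, V_2=6
M₂ = 1²·16 + 2²·6 = 40
K = 10000 × (40 − 28) / 28² = 153.06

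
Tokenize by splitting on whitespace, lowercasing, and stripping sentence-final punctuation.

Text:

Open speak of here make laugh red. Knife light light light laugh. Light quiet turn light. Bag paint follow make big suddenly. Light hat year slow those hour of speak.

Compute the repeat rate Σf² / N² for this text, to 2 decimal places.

0.08

Frequencies: light:6, speak:2, of:2, make:2, laugh:2, open:1, here:1, red:1, knife:1, quiet:1, turn:1, bag:1, paint:1, follow:1, big:1, suddenly:1, hat:1, year:1, slow:1, those:1, … (1 more, each freq 1)
Σf² = 68; N² = 900
Repeat rate = 68 / 900 = 0.08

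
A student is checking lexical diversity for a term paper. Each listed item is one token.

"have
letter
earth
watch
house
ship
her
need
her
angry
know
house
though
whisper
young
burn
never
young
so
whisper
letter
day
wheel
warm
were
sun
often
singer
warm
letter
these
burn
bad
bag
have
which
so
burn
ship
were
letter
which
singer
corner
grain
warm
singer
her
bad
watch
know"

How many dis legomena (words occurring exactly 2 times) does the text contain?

Frequencies: letter:4, her:3, burn:3, warm:3, singer:3, have:2, watch:2, house:2, ship:2, know:2, whisper:2, young:2, so:2, were:2, bad:2, which:2, earth:1, need:1, angry:1, though:1, … (9 more, each freq 1)
Words with frequency 2: bad, have, house, know, ship, so, watch, were, which, whisper, young

11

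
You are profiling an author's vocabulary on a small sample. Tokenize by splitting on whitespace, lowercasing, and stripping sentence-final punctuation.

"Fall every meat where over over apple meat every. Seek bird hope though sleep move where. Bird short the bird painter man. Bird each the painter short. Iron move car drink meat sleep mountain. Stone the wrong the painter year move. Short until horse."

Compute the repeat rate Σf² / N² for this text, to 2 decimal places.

Frequencies: bird:4, the:4, meat:3, move:3, short:3, painter:3, every:2, where:2, over:2, sleep:2, fall:1, apple:1, seek:1, hope:1, though:1, man:1, each:1, iron:1, car:1, drink:1, … (6 more, each freq 1)
Σf² = 100; N² = 1936
Repeat rate = 100 / 1936 = 0.05

0.05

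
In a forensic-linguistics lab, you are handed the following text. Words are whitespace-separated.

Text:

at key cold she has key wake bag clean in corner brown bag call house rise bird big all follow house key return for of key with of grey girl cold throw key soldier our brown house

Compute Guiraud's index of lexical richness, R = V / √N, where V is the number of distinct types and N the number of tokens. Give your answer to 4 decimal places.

N = 37, V = 27.
√N = 6.082763
R = 27 / 6.082763 = 4.4388

4.4388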